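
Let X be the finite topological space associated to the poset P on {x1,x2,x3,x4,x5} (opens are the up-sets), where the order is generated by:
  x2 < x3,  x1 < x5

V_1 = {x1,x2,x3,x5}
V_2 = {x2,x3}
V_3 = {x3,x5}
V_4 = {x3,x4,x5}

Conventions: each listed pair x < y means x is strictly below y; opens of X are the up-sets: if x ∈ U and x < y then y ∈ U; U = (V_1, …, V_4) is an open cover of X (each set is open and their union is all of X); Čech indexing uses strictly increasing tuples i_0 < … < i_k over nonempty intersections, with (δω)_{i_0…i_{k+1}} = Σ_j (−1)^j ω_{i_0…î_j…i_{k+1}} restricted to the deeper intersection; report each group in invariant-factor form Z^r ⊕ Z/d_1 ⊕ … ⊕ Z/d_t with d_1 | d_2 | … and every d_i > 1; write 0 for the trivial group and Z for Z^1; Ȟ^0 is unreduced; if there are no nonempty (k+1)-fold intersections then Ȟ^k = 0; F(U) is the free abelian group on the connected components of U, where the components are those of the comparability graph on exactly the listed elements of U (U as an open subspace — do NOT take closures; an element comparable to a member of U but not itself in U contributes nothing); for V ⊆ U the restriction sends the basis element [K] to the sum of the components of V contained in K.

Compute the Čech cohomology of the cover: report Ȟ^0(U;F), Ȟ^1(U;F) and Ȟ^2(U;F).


Ȟ^0 = Z^3,  Ȟ^1 = 0,  Ȟ^2 = 0

intersection data:
  V12={x2,x3} V13={x3,x5} V14={x3,x5} V23={x3} V24={x3} V34={x3,x5}
  V123={x3} V124={x3} V134={x3,x5} V234={x3}
  V1234={x3}
components per intersection:
  V1: {x1,x5} {x2,x3}
  V2: {x2,x3}
  V3: {x3} {x5}
  V4: {x3} {x4} {x5}
  V12: {x2,x3}
  V13: {x3} {x5}
  V14: {x3} {x5}
  V23: {x3}
  V24: {x3}
  V34: {x3} {x5}
  V123: {x3}
  V124: {x3}
  V134: {x3} {x5}
  V234: {x3}
  V1234: {x3}
C dims 8,9,5,1; δ0: rk 5, SNF 1^5; δ1: rk 4, SNF 1^4; δ2: rk 1, SNF 1^1
Ȟ^0 = (8 − 5) − 0 = 3, so Ȟ^0 ≅ Z^3
Ȟ^1 = (9 − 4) − 5 = 0, so Ȟ^1 ≅ 0
Ȟ^2 = (5 − 1) − 4 = 0, so Ȟ^2 ≅ 0


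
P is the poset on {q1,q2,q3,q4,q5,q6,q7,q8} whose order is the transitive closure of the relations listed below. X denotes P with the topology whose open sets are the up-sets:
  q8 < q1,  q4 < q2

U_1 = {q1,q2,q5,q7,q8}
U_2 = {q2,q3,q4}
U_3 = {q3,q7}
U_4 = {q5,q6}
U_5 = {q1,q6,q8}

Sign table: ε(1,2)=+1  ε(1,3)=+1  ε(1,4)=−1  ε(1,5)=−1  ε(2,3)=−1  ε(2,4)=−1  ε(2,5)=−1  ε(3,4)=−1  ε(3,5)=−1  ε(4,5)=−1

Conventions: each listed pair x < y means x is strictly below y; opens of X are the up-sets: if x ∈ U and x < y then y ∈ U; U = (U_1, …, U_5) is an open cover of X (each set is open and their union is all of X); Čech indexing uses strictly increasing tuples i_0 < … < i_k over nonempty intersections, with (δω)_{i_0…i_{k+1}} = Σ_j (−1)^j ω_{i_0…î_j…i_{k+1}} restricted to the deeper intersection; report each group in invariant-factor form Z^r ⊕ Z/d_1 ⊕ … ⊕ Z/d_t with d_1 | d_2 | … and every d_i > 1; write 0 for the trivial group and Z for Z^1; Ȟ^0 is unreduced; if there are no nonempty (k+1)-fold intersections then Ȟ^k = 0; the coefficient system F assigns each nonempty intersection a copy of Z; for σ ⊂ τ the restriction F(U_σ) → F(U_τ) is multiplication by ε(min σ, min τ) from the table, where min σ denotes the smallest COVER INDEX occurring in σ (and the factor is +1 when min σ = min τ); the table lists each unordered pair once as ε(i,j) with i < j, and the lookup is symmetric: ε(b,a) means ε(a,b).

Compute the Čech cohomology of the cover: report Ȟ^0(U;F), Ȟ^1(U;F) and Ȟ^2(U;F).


nonempty overlaps:
  U12={q2} U13={q7} U14={q5} U15={q1,q8} U23={q3} U45={q6}
C dims 5,6; δ0: rk 5, SNF 1^4·2
degree 0: 5−5−0 = 0 → Ȟ^0 ≅ 0
degree 1: 6−0−5 = 1 plus torsion [2] → Ȟ^1 ≅ Z ⊕ Z/2
degree 2: 0−0−0 = 0 → Ȟ^2 ≅ 0

Ȟ^0(U;F) ≅ 0; Ȟ^1(U;F) ≅ Z ⊕ Z/2; Ȟ^2(U;F) ≅ 0


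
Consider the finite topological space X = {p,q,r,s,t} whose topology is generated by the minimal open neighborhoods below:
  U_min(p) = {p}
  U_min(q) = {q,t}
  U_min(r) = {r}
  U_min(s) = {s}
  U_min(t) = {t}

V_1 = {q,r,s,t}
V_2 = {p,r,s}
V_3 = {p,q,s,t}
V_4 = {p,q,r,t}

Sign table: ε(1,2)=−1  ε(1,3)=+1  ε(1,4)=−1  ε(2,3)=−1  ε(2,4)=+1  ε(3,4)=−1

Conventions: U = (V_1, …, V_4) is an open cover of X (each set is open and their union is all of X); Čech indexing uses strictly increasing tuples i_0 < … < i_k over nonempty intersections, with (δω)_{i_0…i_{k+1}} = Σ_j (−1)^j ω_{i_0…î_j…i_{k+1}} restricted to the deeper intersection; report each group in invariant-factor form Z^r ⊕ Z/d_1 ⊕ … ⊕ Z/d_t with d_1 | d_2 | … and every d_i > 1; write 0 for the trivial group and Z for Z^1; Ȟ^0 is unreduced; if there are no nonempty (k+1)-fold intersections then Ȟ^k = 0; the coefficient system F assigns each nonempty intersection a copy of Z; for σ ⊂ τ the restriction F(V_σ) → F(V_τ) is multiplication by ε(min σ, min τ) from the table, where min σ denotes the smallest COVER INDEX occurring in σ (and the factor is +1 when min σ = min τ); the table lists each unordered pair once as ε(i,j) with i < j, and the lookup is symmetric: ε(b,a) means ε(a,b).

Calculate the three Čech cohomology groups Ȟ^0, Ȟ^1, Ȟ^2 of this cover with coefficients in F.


intersection data:
  V12={r,s} V13={q,s,t} V14={q,r,t} V23={p,s} V24={p,r} V34={p,q,t}
  V123={s} V124={r} V134={q,t} V234={p}
C dims 4,6,4; δ0: rk 3, SNF 1^3; δ1: rk 3, SNF 1^3
Ȟ^0 = (4 − 3) − 0 = 1, so Ȟ^0 ≅ Z
Ȟ^1 = (6 − 3) − 3 = 0, so Ȟ^1 ≅ 0
Ȟ^2 = (4 − 0) − 3 = 1, so Ȟ^2 ≅ Z

Ȟ^0(U;F) ≅ Z,  Ȟ^1(U;F) ≅ 0,  Ȟ^2(U;F) ≅ Z


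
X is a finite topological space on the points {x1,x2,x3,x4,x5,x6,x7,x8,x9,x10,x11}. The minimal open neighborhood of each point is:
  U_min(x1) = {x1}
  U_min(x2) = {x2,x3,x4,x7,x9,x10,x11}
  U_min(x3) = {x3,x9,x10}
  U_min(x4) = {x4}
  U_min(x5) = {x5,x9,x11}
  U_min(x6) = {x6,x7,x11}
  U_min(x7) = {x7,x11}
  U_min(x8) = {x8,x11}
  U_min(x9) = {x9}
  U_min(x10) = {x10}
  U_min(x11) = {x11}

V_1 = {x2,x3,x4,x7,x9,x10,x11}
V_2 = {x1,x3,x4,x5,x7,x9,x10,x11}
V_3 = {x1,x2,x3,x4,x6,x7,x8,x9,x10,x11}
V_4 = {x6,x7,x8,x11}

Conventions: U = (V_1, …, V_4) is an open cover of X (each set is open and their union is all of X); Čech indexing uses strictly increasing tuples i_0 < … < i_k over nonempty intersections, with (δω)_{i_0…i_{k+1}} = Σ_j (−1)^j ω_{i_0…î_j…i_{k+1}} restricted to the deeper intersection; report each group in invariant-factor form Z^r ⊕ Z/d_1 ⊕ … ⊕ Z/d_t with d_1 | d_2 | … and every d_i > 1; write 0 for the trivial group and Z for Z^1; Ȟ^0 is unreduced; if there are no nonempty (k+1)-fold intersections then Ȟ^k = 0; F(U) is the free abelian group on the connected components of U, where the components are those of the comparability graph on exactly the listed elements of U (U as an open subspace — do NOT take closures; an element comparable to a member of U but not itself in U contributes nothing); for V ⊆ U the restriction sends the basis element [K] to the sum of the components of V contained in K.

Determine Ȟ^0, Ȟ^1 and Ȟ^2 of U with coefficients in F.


nerve of the cover:
  V12={x3,x4,x7,x9,x10,x11} V13={x2,x3,x4,x7,x9,x10,x11} V14={x7,x11} V23={x1,x3,x4,x7,x9,x10,x11} V24={x7,x11} V34={x6,x7,x8,x11}
  V123={x3,x4,x7,x9,x10,x11} V124={x7,x11} V134={x7,x11} V234={x7,x11}
  V1234={x7,x11}
components per intersection:
  V1: {x2,x3,x4,x7,x9,x10,x11}
  V2: {x1} {x3,x5,x7,x9,x10,x11} {x4}
  V3: {x1} {x2,x3,x4,x6,x7,x8,x9,x10,x11}
  V4: {x6,x7,x8,x11}
  V12: {x3,x9,x10} {x4} {x7,x11}
  V13: {x2,x3,x4,x7,x9,x10,x11}
  V14: {x7,x11}
  V23: {x1} {x3,x9,x10} {x4} {x7,x11}
  V24: {x7,x11}
  V34: {x6,x7,x8,x11}
  V123: {x3,x9,x10} {x4} {x7,x11}
  V124: {x7,x11}
  V134: {x7,x11}
  V234: {x7,x11}
  V1234: {x7,x11}
C dims 7,11,6,1; δ0: rk 5, SNF 1^5; δ1: rk 5, SNF 1^5; δ2: rk 1, SNF 1^1
Ȟ^0 = (7 − 5) − 0 = 2, so Ȟ^0 ≅ Z^2
Ȟ^1 = (11 − 5) − 5 = 1, so Ȟ^1 ≅ Z
Ȟ^2 = (6 − 1) − 5 = 0, so Ȟ^2 ≅ 0

Ȟ^0(U;F) ≅ Z^2,  Ȟ^1(U;F) ≅ Z,  Ȟ^2(U;F) ≅ 0


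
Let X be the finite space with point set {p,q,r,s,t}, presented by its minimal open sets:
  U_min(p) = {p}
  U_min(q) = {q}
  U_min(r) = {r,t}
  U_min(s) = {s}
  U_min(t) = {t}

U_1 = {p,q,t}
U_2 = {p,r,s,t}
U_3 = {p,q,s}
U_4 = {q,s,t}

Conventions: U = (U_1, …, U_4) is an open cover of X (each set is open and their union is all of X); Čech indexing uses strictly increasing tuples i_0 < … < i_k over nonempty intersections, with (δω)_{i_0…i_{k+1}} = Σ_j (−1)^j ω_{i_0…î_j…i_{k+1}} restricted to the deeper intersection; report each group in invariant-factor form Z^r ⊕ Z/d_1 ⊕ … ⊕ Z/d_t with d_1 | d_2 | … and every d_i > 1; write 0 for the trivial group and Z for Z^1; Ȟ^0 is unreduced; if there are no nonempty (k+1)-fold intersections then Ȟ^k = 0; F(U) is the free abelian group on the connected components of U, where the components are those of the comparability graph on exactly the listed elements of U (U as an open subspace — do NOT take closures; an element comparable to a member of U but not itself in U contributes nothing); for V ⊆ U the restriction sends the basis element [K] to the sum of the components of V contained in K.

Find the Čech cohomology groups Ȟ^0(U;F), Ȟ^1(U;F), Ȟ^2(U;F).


nonempty intersections:
  U12={p,t} U13={p,q} U14={q,t} U23={p,s} U24={s,t} U34={q,s}
  U123={p} U124={t} U134={q} U234={s}
components per intersection:
  U1: {p} {q} {t}
  U2: {p} {r,t} {s}
  U3: {p} {q} {s}
  U4: {q} {s} {t}
  U12: {p} {t}
  U13: {p} {q}
  U14: {q} {t}
  U23: {p} {s}
  U24: {s} {t}
  U34: {q} {s}
  U123: {p}
  U124: {t}
  U134: {q}
  U234: {s}
C dims 12,12,4; δ0: rk 8, SNF 1^8; δ1: rk 4, SNF 1^4
Ȟ^0: (12−8)−0=4 ⇒ Z^4
Ȟ^1: (12−4)−8=0 ⇒ 0
Ȟ^2: (4−0)−4=0 ⇒ 0

Ȟ^0 ≅ Z^4, Ȟ^1 ≅ 0 and Ȟ^2 ≅ 0


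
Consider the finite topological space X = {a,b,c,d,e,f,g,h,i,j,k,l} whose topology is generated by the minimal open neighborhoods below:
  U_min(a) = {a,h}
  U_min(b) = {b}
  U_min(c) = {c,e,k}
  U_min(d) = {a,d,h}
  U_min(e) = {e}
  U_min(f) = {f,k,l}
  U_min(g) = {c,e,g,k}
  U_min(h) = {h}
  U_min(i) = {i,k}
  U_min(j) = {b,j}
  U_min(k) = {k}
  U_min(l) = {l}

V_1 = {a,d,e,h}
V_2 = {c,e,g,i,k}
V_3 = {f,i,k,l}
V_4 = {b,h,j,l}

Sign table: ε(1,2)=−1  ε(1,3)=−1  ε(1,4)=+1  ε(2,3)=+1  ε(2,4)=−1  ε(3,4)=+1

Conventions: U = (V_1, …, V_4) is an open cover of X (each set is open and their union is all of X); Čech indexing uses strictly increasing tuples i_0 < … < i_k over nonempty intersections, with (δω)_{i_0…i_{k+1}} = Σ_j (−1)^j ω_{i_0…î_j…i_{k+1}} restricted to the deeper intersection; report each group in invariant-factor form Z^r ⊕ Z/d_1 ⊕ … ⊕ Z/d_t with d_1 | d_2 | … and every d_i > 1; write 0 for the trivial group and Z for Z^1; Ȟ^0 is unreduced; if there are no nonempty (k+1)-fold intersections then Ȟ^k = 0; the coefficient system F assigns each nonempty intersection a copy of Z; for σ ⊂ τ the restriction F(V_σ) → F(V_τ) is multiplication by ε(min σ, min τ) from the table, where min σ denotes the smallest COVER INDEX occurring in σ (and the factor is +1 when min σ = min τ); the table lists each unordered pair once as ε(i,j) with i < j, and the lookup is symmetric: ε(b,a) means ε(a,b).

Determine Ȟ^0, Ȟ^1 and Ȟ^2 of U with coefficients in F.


nonempty overlaps:
  V12={e} V14={h} V23={i,k} V34={l}
C dims 4,4; δ0: rk 4, SNF 1^3·2
degree 0: 4−4−0 = 0 → Ȟ^0 ≅ 0
degree 1: 4−0−4 = 0 plus torsion [2] → Ȟ^1 ≅ Z/2
degree 2: 0−0−0 = 0 → Ȟ^2 ≅ 0

Ȟ^0(U;F) ≅ 0, Ȟ^1(U;F) ≅ Z/2, Ȟ^2(U;F) ≅ 0


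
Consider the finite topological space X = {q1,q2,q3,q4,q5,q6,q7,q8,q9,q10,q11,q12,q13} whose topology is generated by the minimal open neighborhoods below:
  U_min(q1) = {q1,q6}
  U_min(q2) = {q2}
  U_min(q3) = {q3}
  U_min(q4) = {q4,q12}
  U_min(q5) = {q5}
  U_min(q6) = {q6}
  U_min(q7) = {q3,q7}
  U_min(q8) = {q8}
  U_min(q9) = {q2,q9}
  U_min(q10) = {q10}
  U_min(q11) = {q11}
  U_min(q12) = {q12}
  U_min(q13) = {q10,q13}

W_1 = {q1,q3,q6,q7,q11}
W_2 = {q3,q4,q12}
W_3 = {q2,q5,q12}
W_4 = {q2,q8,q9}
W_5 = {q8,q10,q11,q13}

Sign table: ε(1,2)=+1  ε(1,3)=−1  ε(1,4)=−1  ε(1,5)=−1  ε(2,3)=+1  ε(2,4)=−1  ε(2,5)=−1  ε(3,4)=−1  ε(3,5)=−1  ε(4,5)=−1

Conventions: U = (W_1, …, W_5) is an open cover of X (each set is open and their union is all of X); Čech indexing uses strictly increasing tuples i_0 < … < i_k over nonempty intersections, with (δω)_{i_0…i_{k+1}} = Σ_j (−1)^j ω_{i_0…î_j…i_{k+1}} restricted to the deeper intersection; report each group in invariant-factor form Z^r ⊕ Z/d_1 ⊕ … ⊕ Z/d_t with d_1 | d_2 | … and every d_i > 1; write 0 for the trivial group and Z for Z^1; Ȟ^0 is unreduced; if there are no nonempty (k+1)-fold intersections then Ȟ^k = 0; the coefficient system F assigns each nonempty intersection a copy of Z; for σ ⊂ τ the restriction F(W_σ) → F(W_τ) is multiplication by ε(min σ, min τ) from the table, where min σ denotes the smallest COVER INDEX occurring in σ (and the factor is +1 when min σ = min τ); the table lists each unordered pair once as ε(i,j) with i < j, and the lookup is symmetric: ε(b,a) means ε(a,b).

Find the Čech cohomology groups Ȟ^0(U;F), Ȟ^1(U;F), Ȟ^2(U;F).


nerve of the cover:
  W12={q3} W15={q11} W23={q12} W34={q2} W45={q8}
C dims 5,5; δ0: rk 5, SNF 1^4·2
Ȟ^0 = (5 − 5) − 0 = 0, so Ȟ^0 ≅ 0
Ȟ^1 = (5 − 0) − 5 = 0 plus torsion [2], so Ȟ^1 ≅ Z/2
Ȟ^2 = (0 − 0) − 0 = 0, so Ȟ^2 ≅ 0

Ȟ^0 ≅ 0,  Ȟ^1 ≅ Z/2,  Ȟ^2 ≅ 0


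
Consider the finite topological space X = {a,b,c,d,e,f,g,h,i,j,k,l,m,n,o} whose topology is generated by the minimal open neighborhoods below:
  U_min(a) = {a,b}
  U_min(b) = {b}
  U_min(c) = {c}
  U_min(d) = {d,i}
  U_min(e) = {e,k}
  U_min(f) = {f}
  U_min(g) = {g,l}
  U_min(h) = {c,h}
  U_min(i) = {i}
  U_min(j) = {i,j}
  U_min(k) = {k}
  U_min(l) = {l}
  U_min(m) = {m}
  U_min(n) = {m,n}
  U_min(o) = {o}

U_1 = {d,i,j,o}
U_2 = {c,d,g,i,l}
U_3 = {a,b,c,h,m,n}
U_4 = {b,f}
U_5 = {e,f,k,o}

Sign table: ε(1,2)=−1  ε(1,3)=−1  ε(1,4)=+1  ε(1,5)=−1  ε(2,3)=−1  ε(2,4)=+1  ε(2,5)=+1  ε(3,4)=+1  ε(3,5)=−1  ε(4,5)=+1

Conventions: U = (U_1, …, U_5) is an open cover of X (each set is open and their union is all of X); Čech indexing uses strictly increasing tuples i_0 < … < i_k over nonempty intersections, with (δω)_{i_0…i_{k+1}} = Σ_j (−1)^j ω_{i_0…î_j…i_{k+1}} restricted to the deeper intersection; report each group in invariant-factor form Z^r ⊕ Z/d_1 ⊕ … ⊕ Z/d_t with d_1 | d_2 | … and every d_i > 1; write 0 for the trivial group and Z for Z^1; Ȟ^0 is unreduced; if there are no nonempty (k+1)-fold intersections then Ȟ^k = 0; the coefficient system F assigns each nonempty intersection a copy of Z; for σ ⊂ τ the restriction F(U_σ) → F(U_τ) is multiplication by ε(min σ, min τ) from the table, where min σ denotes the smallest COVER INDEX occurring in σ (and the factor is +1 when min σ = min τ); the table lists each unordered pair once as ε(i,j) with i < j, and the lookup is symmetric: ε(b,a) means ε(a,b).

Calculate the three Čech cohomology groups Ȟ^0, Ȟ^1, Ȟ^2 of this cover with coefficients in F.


intersection data:
  U12={d,i} U15={o} U23={c} U34={b} U45={f}
C dims 5,5; δ0: rk 5, SNF 1^4·2
Ȟ^0 = (5 − 5) − 0 = 0, so Ȟ^0 ≅ 0
Ȟ^1 = (5 − 0) − 5 = 0 plus torsion [2], so Ȟ^1 ≅ Z/2
Ȟ^2 = (0 − 0) − 0 = 0, so Ȟ^2 ≅ 0

Ȟ^0(U;F) ≅ 0, Ȟ^1(U;F) ≅ Z/2, Ȟ^2(U;F) ≅ 0


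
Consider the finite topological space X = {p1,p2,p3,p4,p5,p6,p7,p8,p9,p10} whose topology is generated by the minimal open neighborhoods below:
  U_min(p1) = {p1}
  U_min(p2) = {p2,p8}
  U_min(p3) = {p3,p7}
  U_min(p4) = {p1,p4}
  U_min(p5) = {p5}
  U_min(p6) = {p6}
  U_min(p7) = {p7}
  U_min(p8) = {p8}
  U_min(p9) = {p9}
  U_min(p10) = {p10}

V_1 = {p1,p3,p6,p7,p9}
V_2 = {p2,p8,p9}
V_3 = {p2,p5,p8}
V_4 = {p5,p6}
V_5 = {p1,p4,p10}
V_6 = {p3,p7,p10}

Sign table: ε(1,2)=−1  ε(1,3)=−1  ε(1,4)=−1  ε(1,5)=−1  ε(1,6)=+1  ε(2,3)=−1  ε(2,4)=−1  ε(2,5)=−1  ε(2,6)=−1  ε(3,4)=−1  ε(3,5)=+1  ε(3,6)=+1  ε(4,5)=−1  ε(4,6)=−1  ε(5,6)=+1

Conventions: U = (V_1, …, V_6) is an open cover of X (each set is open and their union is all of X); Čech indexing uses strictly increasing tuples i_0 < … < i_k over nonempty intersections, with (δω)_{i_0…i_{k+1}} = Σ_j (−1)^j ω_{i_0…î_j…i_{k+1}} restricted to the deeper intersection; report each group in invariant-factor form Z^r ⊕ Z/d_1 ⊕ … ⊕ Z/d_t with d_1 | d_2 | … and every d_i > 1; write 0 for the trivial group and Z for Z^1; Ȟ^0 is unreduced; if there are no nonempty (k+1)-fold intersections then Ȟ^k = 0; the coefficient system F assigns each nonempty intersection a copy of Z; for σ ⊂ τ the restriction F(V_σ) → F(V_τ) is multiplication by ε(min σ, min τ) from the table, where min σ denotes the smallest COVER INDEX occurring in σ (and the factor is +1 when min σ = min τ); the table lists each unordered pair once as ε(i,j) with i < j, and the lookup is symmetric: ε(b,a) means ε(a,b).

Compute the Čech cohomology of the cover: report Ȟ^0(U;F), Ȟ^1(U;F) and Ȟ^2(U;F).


nerve of the cover:
  V12={p9} V14={p6} V15={p1} V16={p3,p7} V23={p2,p8} V34={p5} V56={p10}
C dims 6,7; δ0: rk 6, SNF 1^5·2
Ȟ^0 = (6 − 6) − 0 = 0, so Ȟ^0 ≅ 0
Ȟ^1 = (7 − 0) − 6 = 1 plus torsion [2], so Ȟ^1 ≅ Z ⊕ Z/2
Ȟ^2 = (0 − 0) − 0 = 0, so Ȟ^2 ≅ 0

Ȟ^0 ≅ 0, Ȟ^1 ≅ Z ⊕ Z/2, Ȟ^2 ≅ 0


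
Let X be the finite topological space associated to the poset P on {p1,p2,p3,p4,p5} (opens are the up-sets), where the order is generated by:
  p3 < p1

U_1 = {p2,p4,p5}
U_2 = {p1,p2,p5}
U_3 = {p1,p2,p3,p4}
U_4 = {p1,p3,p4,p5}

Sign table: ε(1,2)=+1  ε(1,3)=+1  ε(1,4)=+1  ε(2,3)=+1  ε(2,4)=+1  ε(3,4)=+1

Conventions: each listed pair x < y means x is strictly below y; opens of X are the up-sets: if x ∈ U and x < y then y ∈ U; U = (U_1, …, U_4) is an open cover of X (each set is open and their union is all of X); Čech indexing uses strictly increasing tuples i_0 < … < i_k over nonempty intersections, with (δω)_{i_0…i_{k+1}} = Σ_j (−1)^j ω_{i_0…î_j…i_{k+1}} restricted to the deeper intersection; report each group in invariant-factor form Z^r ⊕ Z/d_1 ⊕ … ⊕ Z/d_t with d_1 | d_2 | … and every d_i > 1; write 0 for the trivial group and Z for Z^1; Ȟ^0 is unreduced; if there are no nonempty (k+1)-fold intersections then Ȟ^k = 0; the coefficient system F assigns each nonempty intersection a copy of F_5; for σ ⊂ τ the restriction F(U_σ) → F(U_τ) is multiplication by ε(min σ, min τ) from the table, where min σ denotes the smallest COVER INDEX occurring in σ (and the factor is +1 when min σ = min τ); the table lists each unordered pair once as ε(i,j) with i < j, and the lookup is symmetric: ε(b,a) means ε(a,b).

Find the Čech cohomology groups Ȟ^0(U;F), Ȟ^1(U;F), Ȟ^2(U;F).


Ȟ^0 ≅ Z/5, Ȟ^1 ≅ 0 and Ȟ^2 ≅ Z/5

nerve simplices:
  U12={p2,p5} U13={p2,p4} U14={p4,p5} U23={p1,p2} U24={p1,p5} U34={p1,p3,p4}
  U123={p2} U124={p5} U134={p4} U234={p1}
C dims 4,6,4; δ0: rk_F5 3; δ1: rk_F5 3
degree 0: 4−3−0 = 1 → Ȟ^0 ≅ Z/5
degree 1: 6−3−3 = 0 → Ȟ^1 ≅ 0
degree 2: 4−0−3 = 1 → Ȟ^2 ≅ Z/5


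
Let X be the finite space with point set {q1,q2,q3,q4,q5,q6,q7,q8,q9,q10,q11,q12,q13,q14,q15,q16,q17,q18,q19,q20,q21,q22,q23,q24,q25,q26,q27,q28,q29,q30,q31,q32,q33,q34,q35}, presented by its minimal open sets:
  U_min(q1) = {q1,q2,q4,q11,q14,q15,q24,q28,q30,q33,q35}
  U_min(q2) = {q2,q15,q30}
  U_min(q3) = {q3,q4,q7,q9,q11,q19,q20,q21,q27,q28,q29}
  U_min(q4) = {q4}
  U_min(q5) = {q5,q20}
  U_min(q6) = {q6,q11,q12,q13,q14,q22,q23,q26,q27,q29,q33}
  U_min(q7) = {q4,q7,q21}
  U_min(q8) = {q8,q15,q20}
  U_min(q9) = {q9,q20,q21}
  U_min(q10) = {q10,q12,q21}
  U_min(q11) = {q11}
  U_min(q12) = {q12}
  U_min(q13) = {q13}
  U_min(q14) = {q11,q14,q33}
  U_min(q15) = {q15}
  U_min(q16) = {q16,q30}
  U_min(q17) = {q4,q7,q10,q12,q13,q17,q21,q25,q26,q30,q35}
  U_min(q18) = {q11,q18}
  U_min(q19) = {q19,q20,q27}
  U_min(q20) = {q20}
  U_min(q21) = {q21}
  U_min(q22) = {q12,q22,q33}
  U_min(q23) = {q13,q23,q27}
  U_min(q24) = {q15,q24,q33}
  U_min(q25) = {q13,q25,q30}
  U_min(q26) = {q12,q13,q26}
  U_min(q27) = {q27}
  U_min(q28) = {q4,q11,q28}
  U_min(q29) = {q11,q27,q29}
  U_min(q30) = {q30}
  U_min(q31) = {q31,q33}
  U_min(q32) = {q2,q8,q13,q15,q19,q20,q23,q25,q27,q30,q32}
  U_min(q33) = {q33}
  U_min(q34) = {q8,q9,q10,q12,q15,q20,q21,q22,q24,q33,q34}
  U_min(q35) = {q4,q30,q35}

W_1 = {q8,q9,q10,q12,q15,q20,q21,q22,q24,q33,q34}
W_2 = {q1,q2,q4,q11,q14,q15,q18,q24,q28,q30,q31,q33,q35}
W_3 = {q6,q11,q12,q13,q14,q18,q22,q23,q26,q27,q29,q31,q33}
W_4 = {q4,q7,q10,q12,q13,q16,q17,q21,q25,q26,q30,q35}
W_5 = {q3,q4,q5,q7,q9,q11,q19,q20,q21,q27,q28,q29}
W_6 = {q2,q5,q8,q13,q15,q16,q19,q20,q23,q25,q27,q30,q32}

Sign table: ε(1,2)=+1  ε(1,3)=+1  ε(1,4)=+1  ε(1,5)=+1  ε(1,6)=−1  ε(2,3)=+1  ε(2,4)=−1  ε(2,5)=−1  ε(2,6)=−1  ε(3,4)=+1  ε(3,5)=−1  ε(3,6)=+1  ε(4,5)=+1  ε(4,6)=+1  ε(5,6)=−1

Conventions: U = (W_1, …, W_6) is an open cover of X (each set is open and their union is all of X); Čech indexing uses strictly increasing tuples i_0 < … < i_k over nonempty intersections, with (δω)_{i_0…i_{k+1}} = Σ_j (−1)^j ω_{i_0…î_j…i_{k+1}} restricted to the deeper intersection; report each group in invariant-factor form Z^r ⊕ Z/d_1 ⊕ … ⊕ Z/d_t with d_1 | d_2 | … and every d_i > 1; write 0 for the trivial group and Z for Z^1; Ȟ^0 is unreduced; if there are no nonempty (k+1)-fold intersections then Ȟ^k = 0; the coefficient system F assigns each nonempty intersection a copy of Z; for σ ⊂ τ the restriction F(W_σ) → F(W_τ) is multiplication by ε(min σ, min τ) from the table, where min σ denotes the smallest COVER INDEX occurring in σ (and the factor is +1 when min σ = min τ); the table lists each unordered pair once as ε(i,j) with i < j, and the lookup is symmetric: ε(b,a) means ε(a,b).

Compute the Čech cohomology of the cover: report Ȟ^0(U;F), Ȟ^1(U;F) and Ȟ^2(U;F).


cover nerve:
  W12={q15,q24,q33} W13={q12,q22,q33} W14={q10,q12,q21} W15={q9,q20,q21} W16={q8,q15,q20} W23={q11,q14,q18,q31,q33} W24={q4,q30,q35} W25={q4,q11,q28} W26={q2,q15,q30} W34={q12,q13,q26} W35={q11,q27,q29} W36={q13,q23,q27} W45={q4,q7,q21} W46={q13,q16,q25,q30} W56={q5,q19,q20,q27}
  W123={q33} W126={q15} W134={q12} W145={q21} W156={q20} W235={q11} W245={q4} W246={q30} W346={q13} W356={q27}
C dims 6,15,10; δ0: rk 6, SNF 1^5·2; δ1: rk 9, SNF 1^9
Ȟ^0: (6−6)−0=0 ⇒ 0
Ȟ^1: (15−9)−6=0 plus torsion [2] ⇒ Z/2
Ȟ^2: (10−0)−9=1 ⇒ Z

Ȟ^0 = 0; Ȟ^1 = Z/2; Ȟ^2 = Z


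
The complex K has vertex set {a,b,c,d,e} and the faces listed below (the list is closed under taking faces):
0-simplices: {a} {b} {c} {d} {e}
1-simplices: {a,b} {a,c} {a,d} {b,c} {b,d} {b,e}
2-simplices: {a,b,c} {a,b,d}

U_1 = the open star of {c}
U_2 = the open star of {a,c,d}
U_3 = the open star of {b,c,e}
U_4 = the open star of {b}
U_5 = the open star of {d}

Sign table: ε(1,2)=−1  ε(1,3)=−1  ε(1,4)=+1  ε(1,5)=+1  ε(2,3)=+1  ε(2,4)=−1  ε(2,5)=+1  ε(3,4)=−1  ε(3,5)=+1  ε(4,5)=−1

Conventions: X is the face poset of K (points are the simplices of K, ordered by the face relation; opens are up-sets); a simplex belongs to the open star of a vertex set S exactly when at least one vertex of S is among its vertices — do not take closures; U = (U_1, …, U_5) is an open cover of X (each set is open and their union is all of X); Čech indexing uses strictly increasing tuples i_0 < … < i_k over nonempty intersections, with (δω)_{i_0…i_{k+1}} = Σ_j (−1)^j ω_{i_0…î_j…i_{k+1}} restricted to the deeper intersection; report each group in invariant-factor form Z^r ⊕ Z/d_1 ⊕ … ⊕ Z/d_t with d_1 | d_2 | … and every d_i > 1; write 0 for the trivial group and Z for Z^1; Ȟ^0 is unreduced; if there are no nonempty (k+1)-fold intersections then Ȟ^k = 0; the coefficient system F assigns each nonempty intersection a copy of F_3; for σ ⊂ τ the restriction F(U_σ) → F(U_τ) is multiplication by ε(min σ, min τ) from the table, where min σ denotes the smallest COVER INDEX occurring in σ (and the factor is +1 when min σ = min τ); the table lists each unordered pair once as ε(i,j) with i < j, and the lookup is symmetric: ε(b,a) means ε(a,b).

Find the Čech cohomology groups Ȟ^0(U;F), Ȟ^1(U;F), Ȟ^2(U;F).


nerve simplices:
  U1={{c},{a,c},{b,c},{a,b,c}} U2={{a},{c},{d},{a,b},{a,c},{a,d},{b,c},{b,d},{a,b,c},{a,b,d}} U3={{b},{c},{e},{a,b},{a,c},{b,c},{b,d},{b,e},{a,b,c},{a,b,d}} U4={{b},{a,b},{b,c},{b,d},{b,e},{a,b,c},{a,b,d}} U5={{d},{a,d},{b,d},{a,b,d}}
  U12={{c},{a,c},{b,c},{a,b,c}} U13={{c},{a,c},{b,c},{a,b,c}} U14={{b,c},{a,b,c}} U23={{c},{a,b},{a,c},{b,c},{b,d},{a,b,c},{a,b,d}} U24={{a,b},{b,c},{b,d},{a,b,c},{a,b,d}} U25={{d},{a,d},{b,d},{a,b,d}} U34={{b},{a,b},{b,c},{b,d},{b,e},{a,b,c},{a,b,d}} U35={{b,d},{a,b,d}} U45={{b,d},{a,b,d}}
  U123={{c},{a,c},{b,c},{a,b,c}} U124={{b,c},{a,b,c}} U134={{b,c},{a,b,c}} U234={{a,b},{b,c},{b,d},{a,b,c},{a,b,d}} U235={{b,d},{a,b,d}} U245={{b,d},{a,b,d}} U345={{b,d},{a,b,d}}
  U1234={{b,c},{a,b,c}} U2345={{b,d},{a,b,d}}
C dims 5,9,7,2; δ0: rk_F3 4; δ1: rk_F3 5; δ2: rk_F3 2
degree 0: 5−4−0 = 1 → Ȟ^0 ≅ Z/3
degree 1: 9−5−4 = 0 → Ȟ^1 ≅ 0
degree 2: 7−2−5 = 0 → Ȟ^2 ≅ 0

Ȟ^0 ≅ Z/3,  Ȟ^1 ≅ 0,  Ȟ^2 ≅ 0


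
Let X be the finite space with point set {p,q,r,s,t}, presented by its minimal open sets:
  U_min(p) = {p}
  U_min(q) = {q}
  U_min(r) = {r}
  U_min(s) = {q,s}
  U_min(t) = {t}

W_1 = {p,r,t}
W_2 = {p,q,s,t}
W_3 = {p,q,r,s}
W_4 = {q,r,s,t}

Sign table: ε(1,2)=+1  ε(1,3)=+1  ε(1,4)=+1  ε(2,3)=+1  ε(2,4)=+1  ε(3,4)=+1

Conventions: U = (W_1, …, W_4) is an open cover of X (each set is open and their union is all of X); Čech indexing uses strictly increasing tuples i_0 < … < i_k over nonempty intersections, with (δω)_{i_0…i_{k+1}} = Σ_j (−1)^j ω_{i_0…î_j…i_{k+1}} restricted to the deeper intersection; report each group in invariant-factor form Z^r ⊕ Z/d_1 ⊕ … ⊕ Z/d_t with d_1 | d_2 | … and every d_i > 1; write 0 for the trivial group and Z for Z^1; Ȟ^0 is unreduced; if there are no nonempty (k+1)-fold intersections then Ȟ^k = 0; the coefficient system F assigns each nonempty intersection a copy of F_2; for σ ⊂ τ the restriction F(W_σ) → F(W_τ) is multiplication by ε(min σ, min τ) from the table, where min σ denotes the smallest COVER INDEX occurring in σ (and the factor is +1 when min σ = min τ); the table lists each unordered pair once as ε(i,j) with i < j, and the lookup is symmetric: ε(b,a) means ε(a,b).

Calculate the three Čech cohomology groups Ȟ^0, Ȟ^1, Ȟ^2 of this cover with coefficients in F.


nonempty intersections:
  W12={p,t} W13={p,r} W14={r,t} W23={p,q,s} W24={q,s,t} W34={q,r,s}
  W123={p} W124={t} W134={r} W234={q,s}
C dims 4,6,4; δ0: rk_F2 3; δ1: rk_F2 3
Ȟ^0: (4−3)−0=1 ⇒ Z/2
Ȟ^1: (6−3)−3=0 ⇒ 0
Ȟ^2: (4−0)−3=1 ⇒ Z/2

Ȟ^0 = Z/2,  Ȟ^1 = 0,  Ȟ^2 = Z/2


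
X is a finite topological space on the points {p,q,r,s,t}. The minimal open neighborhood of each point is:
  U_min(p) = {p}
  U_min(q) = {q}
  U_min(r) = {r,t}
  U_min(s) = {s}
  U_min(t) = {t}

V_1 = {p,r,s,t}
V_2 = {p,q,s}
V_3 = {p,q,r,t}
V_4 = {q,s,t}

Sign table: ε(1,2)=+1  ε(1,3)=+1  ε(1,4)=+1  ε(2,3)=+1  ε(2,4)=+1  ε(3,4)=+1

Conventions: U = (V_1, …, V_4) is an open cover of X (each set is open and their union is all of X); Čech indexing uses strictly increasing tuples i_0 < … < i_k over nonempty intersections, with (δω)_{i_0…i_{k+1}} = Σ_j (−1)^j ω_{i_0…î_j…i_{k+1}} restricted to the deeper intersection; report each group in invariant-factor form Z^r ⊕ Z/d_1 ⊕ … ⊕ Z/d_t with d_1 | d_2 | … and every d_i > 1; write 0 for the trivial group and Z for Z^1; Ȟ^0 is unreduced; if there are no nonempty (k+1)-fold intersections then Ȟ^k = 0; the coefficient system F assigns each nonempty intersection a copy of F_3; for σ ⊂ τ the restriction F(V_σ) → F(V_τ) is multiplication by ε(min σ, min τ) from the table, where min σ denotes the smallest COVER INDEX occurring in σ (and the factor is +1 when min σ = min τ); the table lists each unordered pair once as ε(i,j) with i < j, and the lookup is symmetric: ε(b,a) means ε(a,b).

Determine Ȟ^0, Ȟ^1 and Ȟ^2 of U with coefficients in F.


nonempty intersections:
  V12={p,s} V13={p,r,t} V14={s,t} V23={p,q} V24={q,s} V34={q,t}
  V123={p} V124={s} V134={t} V234={q}
C dims 4,6,4; δ0: rk_F3 3; δ1: rk_F3 3
Ȟ^0: (4−3)−0=1 ⇒ Z/3
Ȟ^1: (6−3)−3=0 ⇒ 0
Ȟ^2: (4−0)−3=1 ⇒ Z/3

Ȟ^0 ≅ Z/3, Ȟ^1 ≅ 0, Ȟ^2 ≅ Z/3


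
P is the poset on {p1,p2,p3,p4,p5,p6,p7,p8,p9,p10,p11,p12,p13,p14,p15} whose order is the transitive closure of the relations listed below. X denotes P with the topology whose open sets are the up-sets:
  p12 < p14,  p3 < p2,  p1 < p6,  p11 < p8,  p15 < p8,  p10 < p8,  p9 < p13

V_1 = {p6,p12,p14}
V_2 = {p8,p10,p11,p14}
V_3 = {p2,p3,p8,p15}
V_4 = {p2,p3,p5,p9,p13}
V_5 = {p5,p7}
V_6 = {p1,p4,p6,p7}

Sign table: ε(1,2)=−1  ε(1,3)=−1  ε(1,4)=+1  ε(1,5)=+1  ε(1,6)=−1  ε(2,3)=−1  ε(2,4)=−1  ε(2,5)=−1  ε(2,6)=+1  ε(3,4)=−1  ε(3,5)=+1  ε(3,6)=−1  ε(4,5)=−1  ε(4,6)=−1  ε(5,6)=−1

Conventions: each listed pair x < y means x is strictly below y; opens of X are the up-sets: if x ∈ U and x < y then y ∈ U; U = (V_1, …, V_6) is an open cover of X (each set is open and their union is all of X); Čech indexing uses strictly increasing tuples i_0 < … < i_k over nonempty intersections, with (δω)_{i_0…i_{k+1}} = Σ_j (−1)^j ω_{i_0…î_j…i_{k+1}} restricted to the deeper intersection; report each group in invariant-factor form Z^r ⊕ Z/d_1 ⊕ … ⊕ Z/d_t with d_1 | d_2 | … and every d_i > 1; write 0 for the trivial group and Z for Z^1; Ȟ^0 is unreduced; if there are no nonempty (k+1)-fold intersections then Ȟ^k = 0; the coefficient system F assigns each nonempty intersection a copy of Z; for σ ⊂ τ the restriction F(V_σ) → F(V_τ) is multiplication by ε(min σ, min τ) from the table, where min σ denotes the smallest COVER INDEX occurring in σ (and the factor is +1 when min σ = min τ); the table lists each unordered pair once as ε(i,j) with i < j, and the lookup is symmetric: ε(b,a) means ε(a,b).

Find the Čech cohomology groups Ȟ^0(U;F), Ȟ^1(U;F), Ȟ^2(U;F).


Ȟ^0 = Z, Ȟ^1 = Z and Ȟ^2 = 0

nonempty overlaps:
  V12={p14} V16={p6} V23={p8} V34={p2,p3} V45={p5} V56={p7}
C dims 6,6; δ0: rk 5, SNF 1^5
degree 0: 6−5−0 = 1 → Ȟ^0 ≅ Z
degree 1: 6−0−5 = 1 → Ȟ^1 ≅ Z
degree 2: 0−0−0 = 0 → Ȟ^2 ≅ 0


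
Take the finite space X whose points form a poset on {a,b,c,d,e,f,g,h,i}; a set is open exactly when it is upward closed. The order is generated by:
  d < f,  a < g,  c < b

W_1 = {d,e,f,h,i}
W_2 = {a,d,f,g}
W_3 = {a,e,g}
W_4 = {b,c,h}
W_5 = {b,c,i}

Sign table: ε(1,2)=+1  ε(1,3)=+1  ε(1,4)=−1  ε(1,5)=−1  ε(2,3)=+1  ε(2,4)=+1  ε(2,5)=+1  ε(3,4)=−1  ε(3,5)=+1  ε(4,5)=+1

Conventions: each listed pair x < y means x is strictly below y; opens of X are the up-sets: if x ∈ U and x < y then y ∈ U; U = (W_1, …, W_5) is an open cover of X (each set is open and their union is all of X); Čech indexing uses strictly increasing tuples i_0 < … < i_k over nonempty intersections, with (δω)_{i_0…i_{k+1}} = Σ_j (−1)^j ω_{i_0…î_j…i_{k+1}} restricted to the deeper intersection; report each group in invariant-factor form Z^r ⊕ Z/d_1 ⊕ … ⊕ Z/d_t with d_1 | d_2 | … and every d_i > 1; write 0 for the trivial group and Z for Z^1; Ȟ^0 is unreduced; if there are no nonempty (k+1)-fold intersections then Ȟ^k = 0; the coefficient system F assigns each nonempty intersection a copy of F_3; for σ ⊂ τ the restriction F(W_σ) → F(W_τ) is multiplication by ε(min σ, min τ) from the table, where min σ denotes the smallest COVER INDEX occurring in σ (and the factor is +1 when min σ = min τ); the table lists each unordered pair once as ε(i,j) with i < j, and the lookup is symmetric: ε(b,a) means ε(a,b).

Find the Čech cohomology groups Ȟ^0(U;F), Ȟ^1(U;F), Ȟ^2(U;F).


Ȟ^0(U;F) ≅ Z/3, Ȟ^1(U;F) ≅ Z/3 ⊕ Z/3, Ȟ^2(U;F) ≅ 0

intersection data:
  W12={d,f} W13={e} W14={h} W15={i} W23={a,g} W45={b,c}
C dims 5,6; δ0: rk_F3 4
Ȟ^0 = (5 − 4) − 0 = 1, so Ȟ^0 ≅ Z/3
Ȟ^1 = (6 − 0) − 4 = 2, so Ȟ^1 ≅ Z/3 ⊕ Z/3
Ȟ^2 = (0 − 0) − 0 = 0, so Ȟ^2 ≅ 0


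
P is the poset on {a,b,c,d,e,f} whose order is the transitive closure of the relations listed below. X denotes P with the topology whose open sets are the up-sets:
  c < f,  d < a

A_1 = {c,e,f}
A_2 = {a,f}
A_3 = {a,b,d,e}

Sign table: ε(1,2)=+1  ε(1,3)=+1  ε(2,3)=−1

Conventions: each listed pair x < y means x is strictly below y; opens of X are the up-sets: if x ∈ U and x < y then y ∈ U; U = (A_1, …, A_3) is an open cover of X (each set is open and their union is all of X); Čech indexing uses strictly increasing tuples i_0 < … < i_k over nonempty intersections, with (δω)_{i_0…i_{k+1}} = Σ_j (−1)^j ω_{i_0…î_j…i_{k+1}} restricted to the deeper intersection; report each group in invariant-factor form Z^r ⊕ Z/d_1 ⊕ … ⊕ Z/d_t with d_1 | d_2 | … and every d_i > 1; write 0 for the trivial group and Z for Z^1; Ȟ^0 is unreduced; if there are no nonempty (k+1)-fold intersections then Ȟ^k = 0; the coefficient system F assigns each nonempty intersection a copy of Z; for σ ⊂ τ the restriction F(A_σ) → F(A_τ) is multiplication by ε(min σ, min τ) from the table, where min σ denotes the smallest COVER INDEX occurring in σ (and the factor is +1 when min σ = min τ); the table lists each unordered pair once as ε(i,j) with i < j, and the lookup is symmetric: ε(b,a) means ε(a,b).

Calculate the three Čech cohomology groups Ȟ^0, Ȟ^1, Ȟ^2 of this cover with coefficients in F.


cover nerve:
  A12={f} A13={e} A23={a}
C dims 3,3; δ0: rk 3, SNF 1^2·2
Ȟ^0: (3−3)−0=0 ⇒ 0
Ȟ^1: (3−0)−3=0 plus torsion [2] ⇒ Z/2
Ȟ^2: (0−0)−0=0 ⇒ 0

Ȟ^0 ≅ 0, Ȟ^1 ≅ Z/2, Ȟ^2 ≅ 0


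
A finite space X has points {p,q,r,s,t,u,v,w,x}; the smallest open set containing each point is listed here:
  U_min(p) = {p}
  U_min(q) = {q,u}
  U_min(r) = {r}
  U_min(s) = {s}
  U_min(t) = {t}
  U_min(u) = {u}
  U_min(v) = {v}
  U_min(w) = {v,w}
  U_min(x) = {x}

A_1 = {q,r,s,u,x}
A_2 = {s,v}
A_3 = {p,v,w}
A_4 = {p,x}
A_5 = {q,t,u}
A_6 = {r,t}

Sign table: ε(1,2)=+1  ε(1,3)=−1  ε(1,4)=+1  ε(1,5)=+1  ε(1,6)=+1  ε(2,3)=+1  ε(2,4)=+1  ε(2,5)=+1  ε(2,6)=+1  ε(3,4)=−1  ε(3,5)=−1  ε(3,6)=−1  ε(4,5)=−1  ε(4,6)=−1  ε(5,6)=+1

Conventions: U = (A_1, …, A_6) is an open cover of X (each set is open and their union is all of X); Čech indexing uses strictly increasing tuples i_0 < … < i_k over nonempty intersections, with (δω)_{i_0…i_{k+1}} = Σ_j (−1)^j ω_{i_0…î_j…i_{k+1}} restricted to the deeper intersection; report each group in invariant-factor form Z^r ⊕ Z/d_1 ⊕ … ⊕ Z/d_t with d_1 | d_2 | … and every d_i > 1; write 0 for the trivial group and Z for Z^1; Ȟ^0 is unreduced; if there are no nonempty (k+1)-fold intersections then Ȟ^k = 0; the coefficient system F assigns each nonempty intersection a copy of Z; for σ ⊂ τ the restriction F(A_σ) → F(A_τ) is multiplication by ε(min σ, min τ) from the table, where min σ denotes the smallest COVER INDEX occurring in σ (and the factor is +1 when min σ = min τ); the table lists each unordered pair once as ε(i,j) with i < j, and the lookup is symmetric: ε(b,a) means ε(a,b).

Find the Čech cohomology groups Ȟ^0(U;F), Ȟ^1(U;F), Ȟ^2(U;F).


Ȟ^0(U;F) ≅ 0; Ȟ^1(U;F) ≅ Z ⊕ Z/2; Ȟ^2(U;F) ≅ 0

nonempty intersections:
  A12={s} A14={x} A15={q,u} A16={r} A23={v} A34={p} A56={t}
C dims 6,7; δ0: rk 6, SNF 1^5·2
Ȟ^0: (6−6)−0=0 ⇒ 0
Ȟ^1: (7−0)−6=1 plus torsion [2] ⇒ Z ⊕ Z/2
Ȟ^2: (0−0)−0=0 ⇒ 0


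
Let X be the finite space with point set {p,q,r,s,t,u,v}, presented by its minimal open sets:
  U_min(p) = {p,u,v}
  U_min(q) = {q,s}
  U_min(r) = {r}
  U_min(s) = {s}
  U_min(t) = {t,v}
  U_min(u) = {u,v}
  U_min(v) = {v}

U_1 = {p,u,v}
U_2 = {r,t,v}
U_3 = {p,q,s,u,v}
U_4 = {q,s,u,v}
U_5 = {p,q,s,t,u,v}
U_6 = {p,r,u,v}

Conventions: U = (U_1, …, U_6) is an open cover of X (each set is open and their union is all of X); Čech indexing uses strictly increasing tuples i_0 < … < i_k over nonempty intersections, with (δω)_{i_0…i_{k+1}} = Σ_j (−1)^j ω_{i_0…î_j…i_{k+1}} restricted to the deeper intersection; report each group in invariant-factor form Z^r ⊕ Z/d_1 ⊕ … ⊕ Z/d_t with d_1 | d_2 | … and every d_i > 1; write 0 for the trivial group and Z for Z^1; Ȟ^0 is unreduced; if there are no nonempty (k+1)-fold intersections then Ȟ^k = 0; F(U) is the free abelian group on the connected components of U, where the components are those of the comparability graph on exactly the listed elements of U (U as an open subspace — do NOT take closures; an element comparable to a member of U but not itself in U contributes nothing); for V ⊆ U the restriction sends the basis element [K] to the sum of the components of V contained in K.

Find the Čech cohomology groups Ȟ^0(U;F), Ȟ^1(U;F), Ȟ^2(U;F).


nonempty intersections:
  U12={v} U13={p,u,v} U14={u,v} U15={p,u,v} U16={p,u,v} U23={v} U24={v} U25={t,v} U26={r,v} U34={q,s,u,v} U35={p,q,s,u,v} U36={p,u,v} U45={q,s,u,v} U46={u,v} U56={p,u,v}
  U123={v} U124={v} U125={v} U126={v} U134={u,v} U135={p,u,v} U136={p,u,v} U145={u,v} U146={u,v} U156={p,u,v} U234={v} U235={v} U236={v} U245={v} U246={v} U256={v} U345={q,s,u,v} U346={u,v} U356={p,u,v} U456={u,v}
  U1234={v} U1235={v} U1236={v} U1245={v} U1246={v} U1256={v} U1345={u,v} U1346={u,v} U1356={p,u,v} U1456={u,v} U2345={v} U2346={v} U2356={v} U2456={v} U3456={u,v}
  U12345={v} U12346={v} U12356={v} U12456={v} U13456={u,v} U23456={v}
  U123456={v}
components per intersection:
  U1: {p,u,v}
  U2: {r} {t,v}
  U3: {p,u,v} {q,s}
  U4: {q,s} {u,v}
  U5: {p,t,u,v} {q,s}
  U6: {p,u,v} {r}
  U12: {v}
  U13: {p,u,v}
  U14: {u,v}
  U15: {p,u,v}
  U16: {p,u,v}
  U23: {v}
  U24: {v}
  U25: {t,v}
  U26: {r} {v}
  U34: {q,s} {u,v}
  U35: {p,u,v} {q,s}
  U36: {p,u,v}
  U45: {q,s} {u,v}
  U46: {u,v}
  U56: {p,u,v}
  U123: {v}
  U124: {v}
  U125: {v}
  U126: {v}
  U134: {u,v}
  U135: {p,u,v}
  U136: {p,u,v}
  U145: {u,v}
  U146: {u,v}
  U156: {p,u,v}
  U234: {v}
  U235: {v}
  U236: {v}
  U245: {v}
  U246: {v}
  U256: {v}
  U345: {q,s} {u,v}
  U346: {u,v}
  U356: {p,u,v}
  U456: {u,v}
  U1234: {v}
  U1235: {v}
  U1236: {v}
  U1245: {v}
  U1246: {v}
  U1256: {v}
  U1345: {u,v}
  U1346: {u,v}
  U1356: {p,u,v}
  U1456: {u,v}
  U2345: {v}
  U2346: {v}
  U2356: {v}
  U2456: {v}
  U3456: {u,v}
  U12345: {v}
  U12346: {v}
  U12356: {v}
  U12456: {v}
  U13456: {u,v}
  U23456: {v}
  U123456: {v}
C dims 11,19,21,15; δ0: rk 8, SNF 1^8; δ1: rk 11, SNF 1^11; δ2: rk 10, SNF 1^10
Ȟ^0: (11−8)−0=3 ⇒ Z^3
Ȟ^1: (19−11)−8=0 ⇒ 0
Ȟ^2: (21−10)−11=0 ⇒ 0

Ȟ^0 = Z^3; Ȟ^1 = 0; Ȟ^2 = 0


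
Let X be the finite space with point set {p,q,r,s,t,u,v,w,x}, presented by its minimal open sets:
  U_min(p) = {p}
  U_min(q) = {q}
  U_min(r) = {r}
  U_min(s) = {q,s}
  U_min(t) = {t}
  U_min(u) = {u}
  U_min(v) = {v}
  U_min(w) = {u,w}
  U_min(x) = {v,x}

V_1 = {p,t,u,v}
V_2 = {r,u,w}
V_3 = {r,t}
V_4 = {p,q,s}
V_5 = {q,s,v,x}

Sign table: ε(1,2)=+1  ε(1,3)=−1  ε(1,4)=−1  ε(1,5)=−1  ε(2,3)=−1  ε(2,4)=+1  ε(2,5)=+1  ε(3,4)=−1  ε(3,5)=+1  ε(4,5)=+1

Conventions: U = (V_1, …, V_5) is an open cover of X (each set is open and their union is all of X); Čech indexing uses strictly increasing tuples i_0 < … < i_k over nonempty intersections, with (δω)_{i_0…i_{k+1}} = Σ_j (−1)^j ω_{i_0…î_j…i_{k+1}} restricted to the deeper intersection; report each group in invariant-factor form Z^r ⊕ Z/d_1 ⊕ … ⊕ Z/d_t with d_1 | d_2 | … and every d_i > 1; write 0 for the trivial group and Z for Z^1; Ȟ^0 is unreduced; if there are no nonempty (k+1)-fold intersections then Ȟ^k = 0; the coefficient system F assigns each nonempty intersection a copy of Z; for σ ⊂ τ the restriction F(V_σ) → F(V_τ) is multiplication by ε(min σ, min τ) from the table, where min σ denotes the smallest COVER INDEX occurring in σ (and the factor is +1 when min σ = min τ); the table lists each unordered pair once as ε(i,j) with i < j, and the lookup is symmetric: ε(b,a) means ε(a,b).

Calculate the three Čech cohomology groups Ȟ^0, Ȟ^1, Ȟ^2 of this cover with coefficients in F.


intersection data:
  V12={u} V13={t} V14={p} V15={v} V23={r} V45={q,s}
C dims 5,6; δ0: rk 4, SNF 1^4
Ȟ^0 = (5 − 4) − 0 = 1, so Ȟ^0 ≅ Z
Ȟ^1 = (6 − 0) − 4 = 2, so Ȟ^1 ≅ Z^2
Ȟ^2 = (0 − 0) − 0 = 0, so Ȟ^2 ≅ 0

Ȟ^0 = Z,  Ȟ^1 = Z^2,  Ȟ^2 = 0
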